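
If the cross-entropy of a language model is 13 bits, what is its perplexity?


Perplexity formula: PP = 2^H
H = 13
PP = 2^13
PP = 2^13 = 8192

8192


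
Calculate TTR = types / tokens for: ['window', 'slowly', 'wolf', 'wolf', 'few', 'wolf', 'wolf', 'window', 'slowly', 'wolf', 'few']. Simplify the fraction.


Tokens: 11
Unique types: ('few', 'slowly', 'window', 'wolf') = 4
TTR = 4/11
Already in lowest terms.

4/11


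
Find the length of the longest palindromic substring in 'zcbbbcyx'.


Scanning 'zcbbbcyx' for palindromic substrings.
Substring at positions 1-5: 'cbbbc'.
Check: reverse('cbbbc') = 'cbbbc' -> palindrome confirmed.
Neighbouring characters ('z' / 'y') break symmetry, so it cannot extend further.
No longer palindromic substring exists; longest length = 5

5


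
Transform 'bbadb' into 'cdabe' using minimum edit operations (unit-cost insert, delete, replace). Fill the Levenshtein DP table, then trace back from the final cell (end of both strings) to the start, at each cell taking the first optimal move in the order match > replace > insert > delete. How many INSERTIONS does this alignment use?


Edit distance = 4. Backtracking from cell (5, 5) with preference match > replace > insert > delete,
then listing the resulting alignment 'bbadb' -> 'cdabe' left to right:
  Step 1: replace b->c
  Step 2: replace b->d
  Step 3: keep 'a'
  Step 4: replace d->b
  Step 5: replace b->e
Total insertions: 0

0


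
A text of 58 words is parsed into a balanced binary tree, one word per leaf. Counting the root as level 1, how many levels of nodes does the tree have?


In a balanced binary tree with n leaves the deepest leaf is ceil(log2(n)) edges below the root,
so counting node levels inclusive of root and leaves gives ceil(log2(n)) + 1 levels.
log2(58) = 5.8580
ceil(5.8580) = 6
levels = 6 + 1 = 7

7


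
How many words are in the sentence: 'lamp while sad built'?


Counting words by splitting on spaces:
  Word 1: 'lamp'
  Word 2: 'while'
  Word 3: 'sad'
  Word 4: 'built'
Total words: 4

4


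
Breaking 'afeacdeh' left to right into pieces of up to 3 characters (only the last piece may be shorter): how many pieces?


'afeacdeh' has 8 characters.
Chunking with max size 3:
  Chunk 1: 'afe' (positions 0-2)
  Chunk 2: 'acd' (positions 3-5)
  Chunk 3: 'eh' (positions 6-7)
Total chunks: ceil(8 / 3) = 3

3


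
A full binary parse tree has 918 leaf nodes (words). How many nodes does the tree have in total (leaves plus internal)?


Leaf nodes (terminals): 918
Internal nodes = n - 1 = 918 - 1 = 917
Total = leaves + internal = 918 + 917 = 1835

1835


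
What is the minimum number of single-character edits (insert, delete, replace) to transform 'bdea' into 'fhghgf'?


Building DP table for s1='bdea' (len 4) and s2='fhghgf' (len 6):
       f  h  g  h  g  f
    0  1  2  3  4  5  6
  b 1  1  2  3  4  5  6
  d 2  2  2  3  4  5  6
  e 3  3  3  3  4  5  6
  a 4  4  4  4  4  5  6
Edit distance = dp[4][6] = 6

6


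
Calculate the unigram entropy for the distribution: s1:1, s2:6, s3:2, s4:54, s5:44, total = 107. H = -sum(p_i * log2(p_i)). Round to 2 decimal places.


Computing entropy H = -sum(p_i * log2(p_i)):
  s1: p = 1/107 = 0.0093, -p*log2(p) = 0.0630
  s2: p = 6/107 = 0.0561, -p*log2(p) = 0.2331
  s3: p = 2/107 = 0.0187, -p*log2(p) = 0.1073
  s4: p = 54/107 = 0.5047, -p*log2(p) = 0.4979
  s5: p = 44/107 = 0.4112, -p*log2(p) = 0.5272
H = sum of terms = 1.4285
Rounded to 2 decimals: 1.43

1.43


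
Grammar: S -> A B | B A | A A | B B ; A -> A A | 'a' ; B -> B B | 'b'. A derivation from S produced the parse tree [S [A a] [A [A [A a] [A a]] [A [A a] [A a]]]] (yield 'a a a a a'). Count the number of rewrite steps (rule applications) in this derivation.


Every bracketed nonterminal node [X ...] in the tree is produced by exactly one rule application.
Reading the tree off as a leftmost derivation:
  Step 1: S  =>  A A   (applied S -> A A)
  Step 2: A A  =>  a A   (applied A -> a)
  Step 3: a A  =>  a A A   (applied A -> A A)
  Step 4: a A A  =>  a A A A   (applied A -> A A)
  Step 5: a A A A  =>  a a A A   (applied A -> a)
  Step 6: a a A A  =>  a a a A   (applied A -> a)
  Step 7: a a a A  =>  a a a A A   (applied A -> A A)
  Step 8: a a a A A  =>  a a a a A   (applied A -> a)
  Step 9: a a a a A  =>  a a a a a   (applied A -> a)
Final yield: a a a a a
Total rewrite steps: 9

9


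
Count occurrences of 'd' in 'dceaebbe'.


Scanning 'dceaebbe' for 'd':
  Position 0: 'd' -> MATCH (count: 1)
Total occurrences of 'd': 1

1


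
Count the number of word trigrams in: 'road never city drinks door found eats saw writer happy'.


Word trigrams from [10] words:
  Trigram 1: (road never city)
  Trigram 2: (never city drinks)
  Trigram 3: (city drinks door)
  Trigram 4: (drinks door found)
  Trigram 5: (door found eats)
  Trigram 6: (found eats saw)
  Trigram 7: (eats saw writer)
  Trigram 8: (saw writer happy)
Total word trigrams: 10 - 2 = 8

8


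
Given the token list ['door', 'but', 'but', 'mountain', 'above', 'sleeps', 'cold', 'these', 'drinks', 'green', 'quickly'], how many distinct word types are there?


Listing all tokens and tracking unique types:
  Token 1: 'door' -> NEW (unique so far: 1)
  Token 2: 'but' -> NEW (unique so far: 2)
  Token 3: 'but' -> duplicate (unique so far: 2)
  Token 4: 'mountain' -> NEW (unique so far: 3)
  Token 5: 'above' -> NEW (unique so far: 4)
  Token 6: 'sleeps' -> NEW (unique so far: 5)
  Token 7: 'cold' -> NEW (unique so far: 6)
  Token 8: 'these' -> NEW (unique so far: 7)
  Token 9: 'drinks' -> NEW (unique so far: 8)
  Token 10: 'green' -> NEW (unique so far: 9)
  Token 11: 'quickly' -> NEW (unique so far: 10)
Unique types: ('above', 'but', 'cold', 'door', 'drinks', 'green', 'mountain', 'quickly', 'sleeps', 'these')
Vocabulary size: 10

10


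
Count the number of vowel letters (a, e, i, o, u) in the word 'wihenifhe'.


Scanning each character of 'wihenifhe':
  Position 1: 'w' -> consonant (running count: 0)
  Position 2: 'i' -> vowel (running count: 1)
  Position 3: 'h' -> consonant (running count: 1)
  Position 4: 'e' -> vowel (running count: 2)
  Position 5: 'n' -> consonant (running count: 2)
  Position 6: 'i' -> vowel (running count: 3)
  Position 7: 'f' -> consonant (running count: 3)
  Position 8: 'h' -> consonant (running count: 3)
  Position 9: 'e' -> vowel (running count: 4)
Total vowels: 4

4


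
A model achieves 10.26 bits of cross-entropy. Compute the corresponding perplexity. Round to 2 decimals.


Perplexity formula: PP = 2^H
H = 10.26
PP = 2^10.26
Decompose: 2^10.26 = 2^10 * 2^0.26
2^10 = 1024, 2^0.26 ~ 1.1974787
PP ~ 1024 * 1.1974787 = 1226.2181888
Rounded to 2 decimals: 1226.22

1226.22


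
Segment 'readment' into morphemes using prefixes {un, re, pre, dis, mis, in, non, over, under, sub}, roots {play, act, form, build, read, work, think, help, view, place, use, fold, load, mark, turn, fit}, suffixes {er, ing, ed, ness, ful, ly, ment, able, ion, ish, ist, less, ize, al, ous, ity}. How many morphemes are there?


Segmenting 'readment' against the inventory:
  'read' -> root (morpheme 1)
  'ment' -> suffix (morpheme 2)
Total morphemes: 2

2


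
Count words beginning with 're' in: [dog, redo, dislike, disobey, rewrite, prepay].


Checking each word for prefix 're':
  'dog' -> no (count: 0)
  'redo' -> YES, starts with 're' (count: 1)
  'dislike' -> no (count: 1)
  'disobey' -> no (count: 1)
  'rewrite' -> YES, starts with 're' (count: 2)
  'prepay' -> no (count: 2)
Total with prefix 're': 2

2


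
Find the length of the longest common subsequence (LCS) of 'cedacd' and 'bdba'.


DP table for LCS of 'cedacd' and 'bdba':
       b  d  b  a
    0  0  0  0  0
  c 0  0  0  0  0
  e 0  0  0  0  0
  d 0  0  1  1  1
  a 0  0  1  1  2
  c 0  0  1  1  2
  d 0  0  1  1  2
LCS: 'da'
LCS length = 2

2


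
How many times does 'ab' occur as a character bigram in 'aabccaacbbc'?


Scanning 'aabccaacbbc' for bigram 'ab':
  Position 0: 'aa' -> no
  Position 1: 'ab' -> MATCH
  Position 2: 'bc' -> no
  Position 3: 'cc' -> no
  Position 4: 'ca' -> no
  Position 5: 'aa' -> no
  Position 6: 'ac' -> no
  Position 7: 'cb' -> no
  Position 8: 'bb' -> no
  Position 9: 'bc' -> no
Total matches: 1

1


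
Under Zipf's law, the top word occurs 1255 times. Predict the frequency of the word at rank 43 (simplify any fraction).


Zipf's law: freq(rank) = f1 / rank
f1 = 1255, rank = 43
freq = 1255 / 43
GCD(1255, 43) = 1
Simplified: 1255/43

1255/43


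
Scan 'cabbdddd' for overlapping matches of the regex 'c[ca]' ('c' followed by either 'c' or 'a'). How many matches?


Pattern: c[ca] means 'c' followed by either 'c' or 'a'.
Scanning 'cabbdddd' position-by-position:
  Pos 0: window 'ca' -> MATCH
  Pos 1: window 'ab' -> no
  Pos 2: window 'bb' -> no
  Pos 3: window 'bd' -> no
  Pos 4: window 'dd' -> no
  Pos 5: window 'dd' -> no
  Pos 6: window 'dd' -> no
  Pos 7: window 'd' -> no
Total matches: 1

1


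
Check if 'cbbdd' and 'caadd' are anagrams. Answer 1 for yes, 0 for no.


Sort characters of 'cbbdd': 'bbcdd'
Sort characters of 'caadd': 'aacdd'
Sorted forms differ -> they are NOT anagrams
Result: 0

0


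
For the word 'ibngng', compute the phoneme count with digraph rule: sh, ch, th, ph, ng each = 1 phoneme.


Parsing 'ibngng' greedily, digraphs first:
  'i' -> vowel phoneme (phonemes so far: 1)
  'b' -> consonant phoneme (phonemes so far: 2)
  'ng' -> digraph (1 consonant phoneme) (phonemes so far: 3)
  'ng' -> digraph (1 consonant phoneme) (phonemes so far: 4)
Total phonemes: 4

4


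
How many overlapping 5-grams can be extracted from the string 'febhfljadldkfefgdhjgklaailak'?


String 'febhfljadldkfefgdhjgklaailak' has length L = 28.
Number of overlapping n-grams = L - n + 1
Substituting: 28 - 5 + 1 = 24

24


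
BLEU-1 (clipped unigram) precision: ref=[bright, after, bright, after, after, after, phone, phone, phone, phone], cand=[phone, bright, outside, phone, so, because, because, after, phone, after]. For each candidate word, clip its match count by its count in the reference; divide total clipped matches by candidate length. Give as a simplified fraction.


Reference word counts: {'after': 4, 'bright': 2, 'phone': 4}
Checking each candidate word (with clipping):
  'phone' -> in reference (ref count 4, used 1/4) -> match (matches: 1)
  'bright' -> in reference (ref count 2, used 1/2) -> match (matches: 2)
  'outside' -> not in reference -> no match (matches: 2)
  'phone' -> in reference (ref count 4, used 2/4) -> match (matches: 3)
  'so' -> not in reference -> no match (matches: 3)
  'because' -> not in reference -> no match (matches: 3)
  'because' -> not in reference -> no match (matches: 3)
  'after' -> in reference (ref count 4, used 1/4) -> match (matches: 4)
  'phone' -> in reference (ref count 4, used 3/4) -> match (matches: 5)
  'after' -> in reference (ref count 4, used 2/4) -> match (matches: 6)
Clipped matches: 6, Candidate length: 10
Precision = 6/10 = 3/5

3/5


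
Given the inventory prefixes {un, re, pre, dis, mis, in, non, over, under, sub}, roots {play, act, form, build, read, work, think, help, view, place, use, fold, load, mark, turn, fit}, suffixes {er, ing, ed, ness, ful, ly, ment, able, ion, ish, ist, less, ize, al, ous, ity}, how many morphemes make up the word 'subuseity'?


Segmenting 'subuseity' against the inventory:
  'sub' -> prefix (morpheme 1)
  'use' -> root (morpheme 2)
  'ity' -> suffix (morpheme 3)
Total morphemes: 3

3


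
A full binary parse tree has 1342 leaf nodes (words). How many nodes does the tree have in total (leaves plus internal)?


Leaf nodes (terminals): 1342
Internal nodes = n - 1 = 1342 - 1 = 1341
Total = leaves + internal = 1342 + 1341 = 2683

2683


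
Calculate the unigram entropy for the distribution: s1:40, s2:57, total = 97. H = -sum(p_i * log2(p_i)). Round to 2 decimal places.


Computing entropy H = -sum(p_i * log2(p_i)):
  s1: p = 40/97 = 0.4124, -p*log2(p) = 0.5270
  s2: p = 57/97 = 0.5876, -p*log2(p) = 0.4507
H = sum of terms = 0.9777
Rounded to 2 decimals: 0.98

0.98


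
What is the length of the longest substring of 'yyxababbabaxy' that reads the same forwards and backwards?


Scanning 'yyxababbabaxy' for palindromic substrings.
Substring at positions 1-12: 'yxababbabaxy'.
Check: reverse('yxababbabaxy') = 'yxababbabaxy' -> palindrome confirmed.
Neighbouring characters ('y' / '-') break symmetry, so it cannot extend further.
No longer palindromic substring exists; longest length = 12

12


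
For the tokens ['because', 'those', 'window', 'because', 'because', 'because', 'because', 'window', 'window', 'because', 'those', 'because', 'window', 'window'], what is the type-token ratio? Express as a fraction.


Tokens: 14
Unique types: ('because', 'those', 'window') = 3
TTR = 3/14
Already in lowest terms.

3/14


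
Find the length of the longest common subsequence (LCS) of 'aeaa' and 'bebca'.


DP table for LCS of 'aeaa' and 'bebca':
       b  e  b  c  a
    0  0  0  0  0  0
  a 0  0  0  0  0  1
  e 0  0  1  1  1  1
  a 0  0  1  1  1  2
  a 0  0  1  1  1  2
LCS: 'ea'
LCS length = 2

2


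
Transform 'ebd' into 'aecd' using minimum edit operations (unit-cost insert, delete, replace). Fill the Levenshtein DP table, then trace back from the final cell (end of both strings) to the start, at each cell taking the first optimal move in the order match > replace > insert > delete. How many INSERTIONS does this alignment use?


Edit distance = 2. Backtracking from cell (3, 4) with preference match > replace > insert > delete,
then listing the resulting alignment 'ebd' -> 'aecd' left to right:
  Step 1: insert 'a' [insertion #1]
  Step 2: keep 'e'
  Step 3: replace b->c
  Step 4: keep 'd'
Total insertions: 1

1


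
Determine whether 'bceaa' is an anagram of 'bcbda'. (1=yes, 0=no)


Sort characters of 'bceaa': 'aabce'
Sort characters of 'bcbda': 'abbcd'
Sorted forms differ -> they are NOT anagrams
Result: 0

0


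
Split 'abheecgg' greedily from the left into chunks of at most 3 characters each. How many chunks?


'abheecgg' has 8 characters.
Chunking with max size 3:
  Chunk 1: 'abh' (positions 0-2)
  Chunk 2: 'eec' (positions 3-5)
  Chunk 3: 'gg' (positions 6-7)
Total chunks: ceil(8 / 3) = 3

3


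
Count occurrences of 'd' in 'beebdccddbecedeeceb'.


Scanning 'beebdccddbecedeeceb' for 'd':
  Position 4: 'd' -> MATCH (count: 1)
  Position 7: 'd' -> MATCH (count: 2)
  Position 8: 'd' -> MATCH (count: 3)
  Position 13: 'd' -> MATCH (count: 4)
Total occurrences of 'd': 4

4


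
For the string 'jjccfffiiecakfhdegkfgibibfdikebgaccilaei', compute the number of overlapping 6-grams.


String 'jjccfffiiecakfhdegkfgibibfdikebgaccilaei' has length L = 40.
Number of overlapping n-grams = L - n + 1
Substituting: 40 - 6 + 1 = 35

35


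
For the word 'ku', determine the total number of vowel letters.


Scanning each character of 'ku':
  Position 1: 'k' -> consonant (running count: 0)
  Position 2: 'u' -> vowel (running count: 1)
Total vowels: 1

1


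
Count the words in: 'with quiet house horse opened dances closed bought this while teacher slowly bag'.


Counting words by splitting on spaces:
  Word 1: 'with'
  Word 2: 'quiet'
  Word 3: 'house'
  Word 4: 'horse'
  Word 5: 'opened'
  Word 6: 'dances'
  Word 7: 'closed'
  Word 8: 'bought'
  Word 9: 'this'
  Word 10: 'while'
  Word 11: 'teacher'
  Word 12: 'slowly'
  Word 13: 'bag'
Total words: 13

13


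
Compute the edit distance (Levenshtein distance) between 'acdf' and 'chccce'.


Building DP table for s1='acdf' (len 4) and s2='chccce' (len 6):
       c  h  c  c  c  e
    0  1  2  3  4  5  6
  a 1  1  2  3  4  5  6
  c 2  1  2  2  3  4  5
  d 3  2  2  3  3  4  5
  f 4  3  3  3  4  4  5
Edit distance = dp[4][6] = 5

5


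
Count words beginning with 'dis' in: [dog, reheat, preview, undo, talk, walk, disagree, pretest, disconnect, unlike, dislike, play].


Checking each word for prefix 'dis':
  'dog' -> no (count: 0)
  'reheat' -> no (count: 0)
  'preview' -> no (count: 0)
  'undo' -> no (count: 0)
  'talk' -> no (count: 0)
  'walk' -> no (count: 0)
  'disagree' -> YES, starts with 'dis' (count: 1)
  'pretest' -> no (count: 1)
  'disconnect' -> YES, starts with 'dis' (count: 2)
  'unlike' -> no (count: 2)
  'dislike' -> YES, starts with 'dis' (count: 3)
  'play' -> no (count: 3)
Total with prefix 'dis': 3

3


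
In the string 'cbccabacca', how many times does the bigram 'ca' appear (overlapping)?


Scanning 'cbccabacca' for bigram 'ca':
  Position 0: 'cb' -> no
  Position 1: 'bc' -> no
  Position 2: 'cc' -> no
  Position 3: 'ca' -> MATCH
  Position 4: 'ab' -> no
  Position 5: 'ba' -> no
  Position 6: 'ac' -> no
  Position 7: 'cc' -> no
  Position 8: 'ca' -> MATCH
Total matches: 2

2


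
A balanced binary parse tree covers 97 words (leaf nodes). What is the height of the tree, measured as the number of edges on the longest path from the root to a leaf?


In a balanced binary tree with n leaves the deepest leaf is ceil(log2(n)) edges below the root.
log2(97) = 6.5999
ceil(6.5999) = 7
height (edges) = 7

7


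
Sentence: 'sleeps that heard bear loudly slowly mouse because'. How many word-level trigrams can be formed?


Word trigrams from [8] words:
  Trigram 1: (sleeps that heard)
  Trigram 2: (that heard bear)
  Trigram 3: (heard bear loudly)
  Trigram 4: (bear loudly slowly)
  Trigram 5: (loudly slowly mouse)
  Trigram 6: (slowly mouse because)
Total word trigrams: 8 - 2 = 6

6


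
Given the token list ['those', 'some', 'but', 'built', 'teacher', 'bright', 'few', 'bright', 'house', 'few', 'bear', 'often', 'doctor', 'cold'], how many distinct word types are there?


Listing all tokens and tracking unique types:
  Token 1: 'those' -> NEW (unique so far: 1)
  Token 2: 'some' -> NEW (unique so far: 2)
  Token 3: 'but' -> NEW (unique so far: 3)
  Token 4: 'built' -> NEW (unique so far: 4)
  Token 5: 'teacher' -> NEW (unique so far: 5)
  Token 6: 'bright' -> NEW (unique so far: 6)
  Token 7: 'few' -> NEW (unique so far: 7)
  Token 8: 'bright' -> duplicate (unique so far: 7)
  Token 9: 'house' -> NEW (unique so far: 8)
  Token 10: 'few' -> duplicate (unique so far: 8)
  Token 11: 'bear' -> NEW (unique so far: 9)
  Token 12: 'often' -> NEW (unique so far: 10)
  Token 13: 'doctor' -> NEW (unique so far: 11)
  Token 14: 'cold' -> NEW (unique so far: 12)
Unique types: ('bear', 'bright', 'built', 'but', 'cold', 'doctor', 'few', 'house', 'often', 'some', 'teacher', 'those')
Vocabulary size: 12

12


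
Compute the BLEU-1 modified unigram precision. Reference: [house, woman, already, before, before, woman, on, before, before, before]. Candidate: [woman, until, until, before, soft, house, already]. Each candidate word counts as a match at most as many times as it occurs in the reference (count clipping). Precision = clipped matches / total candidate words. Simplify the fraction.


Reference word counts: {'already': 1, 'before': 5, 'house': 1, 'on': 1, 'woman': 2}
Checking each candidate word (with clipping):
  'woman' -> in reference (ref count 2, used 1/2) -> match (matches: 1)
  'until' -> not in reference -> no match (matches: 1)
  'until' -> not in reference -> no match (matches: 1)
  'before' -> in reference (ref count 5, used 1/5) -> match (matches: 2)
  'soft' -> not in reference -> no match (matches: 2)
  'house' -> in reference (ref count 1, used 1/1) -> match (matches: 3)
  'already' -> in reference (ref count 1, used 1/1) -> match (matches: 4)
Clipped matches: 4, Candidate length: 7
Precision = 4/7

4/7


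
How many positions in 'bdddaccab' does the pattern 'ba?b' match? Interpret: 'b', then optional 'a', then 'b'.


Pattern: ba?b means 'b', then optional 'a', then 'b'.
Scanning 'bdddaccab' position-by-position:
  Pos 0: window 'bdd' -> no
  Pos 1: window 'ddd' -> no
  Pos 2: window 'dda' -> no
  Pos 3: window 'dac' -> no
  Pos 4: window 'acc' -> no
  Pos 5: window 'cca' -> no
  Pos 6: window 'cab' -> no
  Pos 7: window 'ab' -> no
  Pos 8: window 'b' -> no
Total matches: 0

0


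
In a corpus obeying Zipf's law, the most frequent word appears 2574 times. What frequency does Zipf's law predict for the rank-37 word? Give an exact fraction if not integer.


Zipf's law: freq(rank) = f1 / rank
f1 = 2574, rank = 37
freq = 2574 / 37
GCD(2574, 37) = 1
Simplified: 2574/37

2574/37


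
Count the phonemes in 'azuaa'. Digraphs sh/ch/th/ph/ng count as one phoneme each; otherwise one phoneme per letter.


Parsing 'azuaa' greedily, digraphs first:
  'a' -> vowel phoneme (phonemes so far: 1)
  'z' -> consonant phoneme (phonemes so far: 2)
  'u' -> vowel phoneme (phonemes so far: 3)
  'a' -> vowel phoneme (phonemes so far: 4)
  'a' -> vowel phoneme (phonemes so far: 5)
Total phonemes: 5

5


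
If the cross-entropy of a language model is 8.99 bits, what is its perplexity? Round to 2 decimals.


Perplexity formula: PP = 2^H
H = 8.99
PP = 2^8.99
Decompose: 2^8.99 = 2^8 * 2^0.99
2^8 = 256, 2^0.99 ~ 1.9861850
PP ~ 256 * 1.9861850 = 508.4633600
Rounded to 2 decimals: 508.46

508.46


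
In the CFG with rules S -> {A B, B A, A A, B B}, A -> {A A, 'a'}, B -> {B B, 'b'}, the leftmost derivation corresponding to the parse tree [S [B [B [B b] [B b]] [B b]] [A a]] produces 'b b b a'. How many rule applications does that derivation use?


Every bracketed nonterminal node [X ...] in the tree is produced by exactly one rule application.
Reading the tree off as a leftmost derivation:
  Step 1: S  =>  B A   (applied S -> B A)
  Step 2: B A  =>  B B A   (applied B -> B B)
  Step 3: B B A  =>  B B B A   (applied B -> B B)
  Step 4: B B B A  =>  b B B A   (applied B -> b)
  Step 5: b B B A  =>  b b B A   (applied B -> b)
  Step 6: b b B A  =>  b b b A   (applied B -> b)
  Step 7: b b b A  =>  b b b a   (applied A -> a)
Final yield: b b b a
Total rewrite steps: 7

7


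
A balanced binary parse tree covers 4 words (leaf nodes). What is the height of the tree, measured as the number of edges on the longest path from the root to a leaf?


In a balanced binary tree with n leaves the deepest leaf is ceil(log2(n)) edges below the root.
log2(4) = 2.0000
ceil(2.0000) = 2
height (edges) = 2

2


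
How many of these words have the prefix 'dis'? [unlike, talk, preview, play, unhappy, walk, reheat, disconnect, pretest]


Checking each word for prefix 'dis':
  'unlike' -> no (count: 0)
  'talk' -> no (count: 0)
  'preview' -> no (count: 0)
  'play' -> no (count: 0)
  'unhappy' -> no (count: 0)
  'walk' -> no (count: 0)
  'reheat' -> no (count: 0)
  'disconnect' -> YES, starts with 'dis' (count: 1)
  'pretest' -> no (count: 1)
Total with prefix 'dis': 1

1


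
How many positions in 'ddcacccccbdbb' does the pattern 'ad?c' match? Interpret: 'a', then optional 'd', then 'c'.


Pattern: ad?c means 'a', then optional 'd', then 'c'.
Scanning 'ddcacccccbdbb' position-by-position:
  Pos 0: window 'ddc' -> no
  Pos 1: window 'dca' -> no
  Pos 2: window 'cac' -> no
  Pos 3: window 'acc' -> MATCH
  Pos 4: window 'ccc' -> no
  Pos 5: window 'ccc' -> no
  Pos 6: window 'ccc' -> no
  Pos 7: window 'ccb' -> no
  Pos 8: window 'cbd' -> no
  Pos 9: window 'bdb' -> no
  Pos 10: window 'dbb' -> no
  Pos 11: window 'bb' -> no
  Pos 12: window 'b' -> no
Total matches: 1

1


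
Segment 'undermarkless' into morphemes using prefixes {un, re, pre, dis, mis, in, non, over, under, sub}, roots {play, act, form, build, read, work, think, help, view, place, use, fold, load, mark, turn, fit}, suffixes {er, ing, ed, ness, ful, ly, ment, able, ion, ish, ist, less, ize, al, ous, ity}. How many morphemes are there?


Segmenting 'undermarkless' against the inventory:
  'under' -> prefix (morpheme 1)
  'mark' -> root (morpheme 2)
  'less' -> suffix (morpheme 3)
Total morphemes: 3

3


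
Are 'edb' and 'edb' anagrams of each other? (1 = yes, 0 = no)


Sort characters of 'edb': 'bde'
Sort characters of 'edb': 'bde'
Sorted forms match -> they ARE anagrams
Result: 1

1


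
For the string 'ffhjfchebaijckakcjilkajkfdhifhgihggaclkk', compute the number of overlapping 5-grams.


String 'ffhjfchebaijckakcjilkajkfdhifhgihggaclkk' has length L = 40.
Number of overlapping n-grams = L - n + 1
Substituting: 40 - 5 + 1 = 36

36


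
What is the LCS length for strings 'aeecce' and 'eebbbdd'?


DP table for LCS of 'aeecce' and 'eebbbdd':
       e  e  b  b  b  d  d
    0  0  0  0  0  0  0  0
  a 0  0  0  0  0  0  0  0
  e 0  1  1  1  1  1  1  1
  e 0  1  2  2  2  2  2  2
  c 0  1  2  2  2  2  2  2
  c 0  1  2  2  2  2  2  2
  e 0  1  2  2  2  2  2  2
LCS: 'ee'
LCS length = 2

2


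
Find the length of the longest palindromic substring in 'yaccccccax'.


Scanning 'yaccccccax' for palindromic substrings.
Substring at positions 1-8: 'acccccca'.
Check: reverse('acccccca') = 'acccccca' -> palindrome confirmed.
Neighbouring characters ('y' / 'x') break symmetry, so it cannot extend further.
No longer palindromic substring exists; longest length = 8

8


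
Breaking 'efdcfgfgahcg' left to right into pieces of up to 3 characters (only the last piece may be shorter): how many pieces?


'efdcfgfgahcg' has 12 characters.
Chunking with max size 3:
  Chunk 1: 'efd' (positions 0-2)
  Chunk 2: 'cfg' (positions 3-5)
  Chunk 3: 'fga' (positions 6-8)
  Chunk 4: 'hcg' (positions 9-11)
Total chunks: ceil(12 / 3) = 4

4


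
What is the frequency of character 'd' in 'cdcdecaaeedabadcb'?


Scanning 'cdcdecaaeedabadcb' for 'd':
  Position 1: 'd' -> MATCH (count: 1)
  Position 3: 'd' -> MATCH (count: 2)
  Position 10: 'd' -> MATCH (count: 3)
  Position 14: 'd' -> MATCH (count: 4)
Total occurrences of 'd': 4

4


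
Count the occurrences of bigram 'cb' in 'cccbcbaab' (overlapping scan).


Scanning 'cccbcbaab' for bigram 'cb':
  Position 0: 'cc' -> no
  Position 1: 'cc' -> no
  Position 2: 'cb' -> MATCH
  Position 3: 'bc' -> no
  Position 4: 'cb' -> MATCH
  Position 5: 'ba' -> no
  Position 6: 'aa' -> no
  Position 7: 'ab' -> no
Total matches: 2

2


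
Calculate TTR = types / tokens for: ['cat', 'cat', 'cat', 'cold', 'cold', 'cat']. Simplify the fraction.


Tokens: 6
Unique types: ('cat', 'cold') = 2
TTR = 2/6
Simplify: divide both by 2 -> 1/3
TTR = 1/3

1/3


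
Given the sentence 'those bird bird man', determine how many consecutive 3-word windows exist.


Word trigrams from [4] words:
  Trigram 1: (those bird bird)
  Trigram 2: (bird bird man)
Total word trigrams: 4 - 2 = 2

2


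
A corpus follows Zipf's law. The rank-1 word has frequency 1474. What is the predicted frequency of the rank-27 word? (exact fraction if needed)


Zipf's law: freq(rank) = f1 / rank
f1 = 1474, rank = 27
freq = 1474 / 27
GCD(1474, 27) = 1
Simplified: 1474/27

1474/27


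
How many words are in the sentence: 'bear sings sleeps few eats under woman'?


Counting words by splitting on spaces:
  Word 1: 'bear'
  Word 2: 'sings'
  Word 3: 'sleeps'
  Word 4: 'few'
  Word 5: 'eats'
  Word 6: 'under'
  Word 7: 'woman'
Total words: 7

7


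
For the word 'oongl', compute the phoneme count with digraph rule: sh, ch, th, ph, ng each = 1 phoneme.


Parsing 'oongl' greedily, digraphs first:
  'o' -> vowel phoneme (phonemes so far: 1)
  'o' -> vowel phoneme (phonemes so far: 2)
  'ng' -> digraph (1 consonant phoneme) (phonemes so far: 3)
  'l' -> consonant phoneme (phonemes so far: 4)
Total phonemes: 4

4


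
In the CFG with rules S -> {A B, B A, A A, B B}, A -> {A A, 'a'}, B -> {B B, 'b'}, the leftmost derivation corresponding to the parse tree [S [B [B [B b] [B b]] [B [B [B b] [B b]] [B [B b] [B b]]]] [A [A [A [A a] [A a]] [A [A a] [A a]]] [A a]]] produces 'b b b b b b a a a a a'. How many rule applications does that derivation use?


Every bracketed nonterminal node [X ...] in the tree is produced by exactly one rule application.
Reading the tree off as a leftmost derivation:
  Step 1: S  =>  B A   (applied S -> B A)
  Step 2: B A  =>  B B A   (applied B -> B B)
  Step 3: B B A  =>  B B B A   (applied B -> B B)
  Step 4: B B B A  =>  b B B A   (applied B -> b)
  Step 5: b B B A  =>  b b B A   (applied B -> b)
  Step 6: b b B A  =>  b b B B A   (applied B -> B B)
  Step 7: b b B B A  =>  b b B B B A   (applied B -> B B)
  Step 8: b b B B B A  =>  b b b B B A   (applied B -> b)
  Step 9: b b b B B A  =>  b b b b B A   (applied B -> b)
  Step 10: b b b b B A  =>  b b b b B B A   (applied B -> B B)
  Step 11: b b b b B B A  =>  b b b b b B A   (applied B -> b)
  Step 12: b b b b b B A  =>  b b b b b b A   (applied B -> b)
  Step 13: b b b b b b A  =>  b b b b b b A A   (applied A -> A A)
  Step 14: b b b b b b A A  =>  b b b b b b A A A   (applied A -> A A)
  Step 15: b b b b b b A A A  =>  b b b b b b A A A A   (applied A -> A A)
  Step 16: b b b b b b A A A A  =>  b b b b b b a A A A   (applied A -> a)
  Step 17: b b b b b b a A A A  =>  b b b b b b a a A A   (applied A -> a)
  Step 18: b b b b b b a a A A  =>  b b b b b b a a A A A   (applied A -> A A)
  Step 19: b b b b b b a a A A A  =>  b b b b b b a a a A A   (applied A -> a)
  Step 20: b b b b b b a a a A A  =>  b b b b b b a a a a A   (applied A -> a)
  Step 21: b b b b b b a a a a A  =>  b b b b b b a a a a a   (applied A -> a)
Final yield: b b b b b b a a a a a
Total rewrite steps: 21

21


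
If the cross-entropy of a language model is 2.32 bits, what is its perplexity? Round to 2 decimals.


Perplexity formula: PP = 2^H
H = 2.32
PP = 2^2.32
Decompose: 2^2.32 = 2^2 * 2^0.32
2^2 = 4, 2^0.32 ~ 1.2483305
PP ~ 4 * 1.2483305 = 4.9933220
Rounded to 2 decimals: 4.99

4.99


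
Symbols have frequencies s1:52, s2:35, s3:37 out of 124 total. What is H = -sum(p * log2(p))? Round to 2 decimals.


Computing entropy H = -sum(p_i * log2(p_i)):
  s1: p = 52/124 = 0.4194, -p*log2(p) = 0.5258
  s2: p = 35/124 = 0.2823, -p*log2(p) = 0.5151
  s3: p = 37/124 = 0.2984, -p*log2(p) = 0.5206
H = sum of terms = 1.5615
Rounded to 2 decimals: 1.56

1.56


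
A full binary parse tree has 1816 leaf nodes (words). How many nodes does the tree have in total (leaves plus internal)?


Leaf nodes (terminals): 1816
Internal nodes = n - 1 = 1816 - 1 = 1815
Total = leaves + internal = 1816 + 1815 = 3631

3631


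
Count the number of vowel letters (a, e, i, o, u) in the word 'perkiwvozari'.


Scanning each character of 'perkiwvozari':
  Position 1: 'p' -> consonant (running count: 0)
  Position 2: 'e' -> vowel (running count: 1)
  Position 3: 'r' -> consonant (running count: 1)
  Position 4: 'k' -> consonant (running count: 1)
  Position 5: 'i' -> vowel (running count: 2)
  Position 6: 'w' -> consonant (running count: 2)
  Position 7: 'v' -> consonant (running count: 2)
  Position 8: 'o' -> vowel (running count: 3)
  Position 9: 'z' -> consonant (running count: 3)
  Position 10: 'a' -> vowel (running count: 4)
  Position 11: 'r' -> consonant (running count: 4)
  Position 12: 'i' -> vowel (running count: 5)
Total vowels: 5

5


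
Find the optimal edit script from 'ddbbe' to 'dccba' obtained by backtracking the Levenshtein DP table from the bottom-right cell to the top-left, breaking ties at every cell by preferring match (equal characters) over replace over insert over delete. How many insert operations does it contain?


Edit distance = 3. Backtracking from cell (5, 5) with preference match > replace > insert > delete,
then listing the resulting alignment 'ddbbe' -> 'dccba' left to right:
  Step 1: keep 'd'
  Step 2: replace d->c
  Step 3: replace b->c
  Step 4: keep 'b'
  Step 5: replace e->a
Total insertions: 0

0


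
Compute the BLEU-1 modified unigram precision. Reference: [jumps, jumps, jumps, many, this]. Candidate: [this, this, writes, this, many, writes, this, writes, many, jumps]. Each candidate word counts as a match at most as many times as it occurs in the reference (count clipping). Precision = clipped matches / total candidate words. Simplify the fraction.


Reference word counts: {'jumps': 3, 'many': 1, 'this': 1}
Checking each candidate word (with clipping):
  'this' -> in reference (ref count 1, used 1/1) -> match (matches: 1)
  'this' -> ref count 1 already used up (1/1) -> clipped, no match (matches: 1)
  'writes' -> not in reference -> no match (matches: 1)
  'this' -> ref count 1 already used up (1/1) -> clipped, no match (matches: 1)
  'many' -> in reference (ref count 1, used 1/1) -> match (matches: 2)
  'writes' -> not in reference -> no match (matches: 2)
  'this' -> ref count 1 already used up (1/1) -> clipped, no match (matches: 2)
  'writes' -> not in reference -> no match (matches: 2)
  'many' -> ref count 1 already used up (1/1) -> clipped, no match (matches: 2)
  'jumps' -> in reference (ref count 3, used 1/3) -> match (matches: 3)
Clipped matches: 3, Candidate length: 10
Precision = 3/10

3/10


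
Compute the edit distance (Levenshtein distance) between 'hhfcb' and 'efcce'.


Building DP table for s1='hhfcb' (len 5) and s2='efcce' (len 5):
       e  f  c  c  e
    0  1  2  3  4  5
  h 1  1  2  3  4  5
  h 2  2  2  3  4  5
  f 3  3  2  3  4  5
  c 4  4  3  2  3  4
  b 5  5  4  3  3  4
Edit distance = dp[5][5] = 4

4


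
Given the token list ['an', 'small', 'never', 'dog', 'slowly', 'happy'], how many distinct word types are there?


Listing all tokens and tracking unique types:
  Token 1: 'an' -> NEW (unique so far: 1)
  Token 2: 'small' -> NEW (unique so far: 2)
  Token 3: 'never' -> NEW (unique so far: 3)
  Token 4: 'dog' -> NEW (unique so far: 4)
  Token 5: 'slowly' -> NEW (unique so far: 5)
  Token 6: 'happy' -> NEW (unique so far: 6)
Unique types: ('an', 'dog', 'happy', 'never', 'slowly', 'small')
Vocabulary size: 6

6


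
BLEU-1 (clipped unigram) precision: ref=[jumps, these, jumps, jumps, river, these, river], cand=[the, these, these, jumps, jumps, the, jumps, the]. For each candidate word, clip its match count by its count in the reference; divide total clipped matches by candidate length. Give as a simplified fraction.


Reference word counts: {'jumps': 3, 'river': 2, 'these': 2}
Checking each candidate word (with clipping):
  'the' -> not in reference -> no match (matches: 0)
  'these' -> in reference (ref count 2, used 1/2) -> match (matches: 1)
  'these' -> in reference (ref count 2, used 2/2) -> match (matches: 2)
  'jumps' -> in reference (ref count 3, used 1/3) -> match (matches: 3)
  'jumps' -> in reference (ref count 3, used 2/3) -> match (matches: 4)
  'the' -> not in reference -> no match (matches: 4)
  'jumps' -> in reference (ref count 3, used 3/3) -> match (matches: 5)
  'the' -> not in reference -> no match (matches: 5)
Clipped matches: 5, Candidate length: 8
Precision = 5/8

5/8


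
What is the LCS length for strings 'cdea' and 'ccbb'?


DP table for LCS of 'cdea' and 'ccbb':
       c  c  b  b
    0  0  0  0  0
  c 0  1  1  1  1
  d 0  1  1  1  1
  e 0  1  1  1  1
  a 0  1  1  1  1
LCS: 'c'
LCS length = 1

1


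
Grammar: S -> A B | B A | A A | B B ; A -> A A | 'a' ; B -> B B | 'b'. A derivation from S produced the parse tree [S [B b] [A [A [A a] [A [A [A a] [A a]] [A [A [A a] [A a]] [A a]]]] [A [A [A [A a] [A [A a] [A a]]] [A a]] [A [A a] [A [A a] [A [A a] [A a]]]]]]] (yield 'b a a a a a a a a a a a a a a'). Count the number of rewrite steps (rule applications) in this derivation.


Every bracketed nonterminal node [X ...] in the tree is produced by exactly one rule application.
Reading the tree off as a leftmost derivation:
  Step 1: S  =>  B A   (applied S -> B A)
  Step 2: B A  =>  b A   (applied B -> b)
  Step 3: b A  =>  b A A   (applied A -> A A)
  Step 4: b A A  =>  b A A A   (applied A -> A A)
  Step 5: b A A A  =>  b a A A   (applied A -> a)
  Step 6: b a A A  =>  b a A A A   (applied A -> A A)
  Step 7: b a A A A  =>  b a A A A A   (applied A -> A A)
  Step 8: b a A A A A  =>  b a a A A A   (applied A -> a)
  Step 9: b a a A A A  =>  b a a a A A   (applied A -> a)
  Step 10: b a a a A A  =>  b a a a A A A   (applied A -> A A)
  Step 11: b a a a A A A  =>  b a a a A A A A   (applied A -> A A)
  Step 12: b a a a A A A A  =>  b a a a a A A A   (applied A -> a)
  Step 13: b a a a a A A A  =>  b a a a a a A A   (applied A -> a)
  Step 14: b a a a a a A A  =>  b a a a a a a A   (applied A -> a)
  Step 15: b a a a a a a A  =>  b a a a a a a A A   (applied A -> A A)
  Step 16: b a a a a a a A A  =>  b a a a a a a A A A   (applied A -> A A)
  Step 17: b a a a a a a A A A  =>  b a a a a a a A A A A   (applied A -> A A)
  Step 18: b a a a a a a A A A A  =>  b a a a a a a a A A A   (applied A -> a)
  Step 19: b a a a a a a a A A A  =>  b a a a a a a a A A A A   (applied A -> A A)
  Step 20: b a a a a a a a A A A A  =>  b a a a a a a a a A A A   (applied A -> a)
  Step 21: b a a a a a a a a A A A  =>  b a a a a a a a a a A A   (applied A -> a)
  Step 22: b a a a a a a a a a A A  =>  b a a a a a a a a a a A   (applied A -> a)
  Step 23: b a a a a a a a a a a A  =>  b a a a a a a a a a a A A   (applied A -> A A)
  Step 24: b a a a a a a a a a a A A  =>  b a a a a a a a a a a a A   (applied A -> a)
  Step 25: b a a a a a a a a a a a A  =>  b a a a a a a a a a a a A A   (applied A -> A A)
  Step 26: b a a a a a a a a a a a A A  =>  b a a a a a a a a a a a a A   (applied A -> a)
  Step 27: b a a a a a a a a a a a a A  =>  b a a a a a a a a a a a a A A   (applied A -> A A)
  Step 28: b a a a a a a a a a a a a A A  =>  b a a a a a a a a a a a a a A   (applied A -> a)
  Step 29: b a a a a a a a a a a a a a A  =>  b a a a a a a a a a a a a a a   (applied A -> a)
Final yield: b a a a a a a a a a a a a a a
Total rewrite steps: 29

29


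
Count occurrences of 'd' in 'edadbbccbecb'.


Scanning 'edadbbccbecb' for 'd':
  Position 1: 'd' -> MATCH (count: 1)
  Position 3: 'd' -> MATCH (count: 2)
Total occurrences of 'd': 2

2


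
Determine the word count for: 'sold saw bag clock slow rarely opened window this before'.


Counting words by splitting on spaces:
  Word 1: 'sold'
  Word 2: 'saw'
  Word 3: 'bag'
  Word 4: 'clock'
  Word 5: 'slow'
  Word 6: 'rarely'
  Word 7: 'opened'
  Word 8: 'window'
  Word 9: 'this'
  Word 10: 'before'
Total words: 10

10


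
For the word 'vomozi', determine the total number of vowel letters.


Scanning each character of 'vomozi':
  Position 1: 'v' -> consonant (running count: 0)
  Position 2: 'o' -> vowel (running count: 1)
  Position 3: 'm' -> consonant (running count: 1)
  Position 4: 'o' -> vowel (running count: 2)
  Position 5: 'z' -> consonant (running count: 2)
  Position 6: 'i' -> vowel (running count: 3)
Total vowels: 3

3


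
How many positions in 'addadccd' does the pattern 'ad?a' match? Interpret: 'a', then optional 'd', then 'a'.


Pattern: ad?a means 'a', then optional 'd', then 'a'.
Scanning 'addadccd' position-by-position:
  Pos 0: window 'add' -> no
  Pos 1: window 'dda' -> no
  Pos 2: window 'dad' -> no
  Pos 3: window 'adc' -> no
  Pos 4: window 'dcc' -> no
  Pos 5: window 'ccd' -> no
  Pos 6: window 'cd' -> no
  Pos 7: window 'd' -> no
Total matches: 0

0


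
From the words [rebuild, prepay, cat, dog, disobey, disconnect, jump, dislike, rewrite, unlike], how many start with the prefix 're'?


Checking each word for prefix 're':
  'rebuild' -> YES, starts with 're' (count: 1)
  'prepay' -> no (count: 1)
  'cat' -> no (count: 1)
  'dog' -> no (count: 1)
  'disobey' -> no (count: 1)
  'disconnect' -> no (count: 1)
  'jump' -> no (count: 1)
  'dislike' -> no (count: 1)
  'rewrite' -> YES, starts with 're' (count: 2)
  'unlike' -> no (count: 2)
Total with prefix 're': 2

2


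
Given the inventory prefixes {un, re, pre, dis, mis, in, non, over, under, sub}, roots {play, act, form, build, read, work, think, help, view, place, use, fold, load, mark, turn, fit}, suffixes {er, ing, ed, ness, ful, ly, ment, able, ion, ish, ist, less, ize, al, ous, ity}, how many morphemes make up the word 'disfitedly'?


Segmenting 'disfitedly' against the inventory:
  'dis' -> prefix (morpheme 1)
  'fit' -> root (morpheme 2)
  'ed' -> suffix (morpheme 3)
  'ly' -> suffix (morpheme 4)
Total morphemes: 4

4


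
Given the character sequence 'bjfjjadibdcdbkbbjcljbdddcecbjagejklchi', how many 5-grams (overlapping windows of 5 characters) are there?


String 'bjfjjadibdcdbkbbjcljbdddcecbjagejklchi' has length L = 38.
Number of overlapping n-grams = L - n + 1
Substituting: 38 - 5 + 1 = 34

34
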